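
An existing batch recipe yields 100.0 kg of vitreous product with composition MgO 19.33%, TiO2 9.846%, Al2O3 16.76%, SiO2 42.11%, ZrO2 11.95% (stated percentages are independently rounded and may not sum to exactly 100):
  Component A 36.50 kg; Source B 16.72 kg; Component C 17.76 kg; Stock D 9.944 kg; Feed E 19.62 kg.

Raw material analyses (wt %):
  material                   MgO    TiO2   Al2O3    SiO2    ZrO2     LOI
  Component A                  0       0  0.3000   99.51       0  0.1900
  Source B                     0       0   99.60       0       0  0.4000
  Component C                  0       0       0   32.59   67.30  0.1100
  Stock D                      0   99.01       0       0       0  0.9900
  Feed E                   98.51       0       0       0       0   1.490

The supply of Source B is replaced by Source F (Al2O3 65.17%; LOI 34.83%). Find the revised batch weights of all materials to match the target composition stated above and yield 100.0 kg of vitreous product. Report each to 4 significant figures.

Revised batch per 100.0 kg vitreous product:
  Component A: 36.50 kg
  Source F: 25.55 kg
  Component C: 17.76 kg
  Stock D: 9.944 kg
  Feed E: 19.62 kg
Total batch = 109.4 kg; LOI loss = 9.379 kg

Full float precision is maintained in every operation; working values are printed rounded off to 4 significant figures across the worked steps; every reported figure takes exactly one rounding. The derived quantities, including five oxide percentages, yield, glass mass, the totals, LOI, are rebuilt from the weighed amounts on 100.0 kg of glass at full precision, as set out in the problem or answer text.
Oxide-by-oxide targets in 100.0 kg vitreous product:
  MgO: 19.33% × 100.0 = 19.33 kg
  TiO2: 9.846% × 100.0 = 9.846 kg
  Al2O3: 16.76% × 100.0 = 16.76 kg
  SiO2: 42.11% × 100.0 = 42.11 kg
  ZrO2: 11.95% × 100.0 = 11.95 kg
Checking each oxide sum from the weights as reported, relative to the basis at hand (summed amounts equal target values net of answer rounding effects):
  MgO: 19.62·0.9851 = 19.33 kg (target 19.33 kg)
  TiO2: 9.944·0.9901 = 9.846 kg (target 9.846 kg)
  Al2O3: 36.50·0.003000 + 25.55·0.6517 = 16.76 kg (target 16.76 kg)
  SiO2: 36.50·0.9951 + 17.76·0.3259 = 42.11 kg (target 42.11 kg)
  ZrO2: 17.76·0.6730 = 11.95 kg (target 11.95 kg)
Glass-mass sanity pass: batch Σ − ignition loss = 100.0 kg (oxide target masses add up to 100.0 kg; versus the stated basis of 100.0 kg — a pure rounding effect).
Batch total: Σ batch = 109.4 kg; Σ batch·LOI gives LOI loss = 9.379 kg; glass ÷ batch gives a yield of 91.43%.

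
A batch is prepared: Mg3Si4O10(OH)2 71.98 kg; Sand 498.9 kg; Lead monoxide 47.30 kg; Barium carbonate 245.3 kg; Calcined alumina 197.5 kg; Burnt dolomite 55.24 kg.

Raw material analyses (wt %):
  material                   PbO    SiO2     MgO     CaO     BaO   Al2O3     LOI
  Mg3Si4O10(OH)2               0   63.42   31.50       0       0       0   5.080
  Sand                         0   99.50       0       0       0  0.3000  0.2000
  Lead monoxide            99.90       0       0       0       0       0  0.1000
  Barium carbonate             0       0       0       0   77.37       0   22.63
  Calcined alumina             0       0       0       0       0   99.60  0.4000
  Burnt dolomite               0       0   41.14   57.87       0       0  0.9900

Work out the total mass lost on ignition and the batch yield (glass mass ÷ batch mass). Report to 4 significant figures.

Mid-chain values appear, rounded to 4 significant digits, within the worked lines — all internal work maintains exact precision through the solve. Each reported figure is rounded once only; all derived quantities, including ignition loss, totals, the yield, glass mass, the six compositions, are computed using the weight values per 1055 kg of glass in exact precision, exactly as printed in question or answer.
Material-by-material LOI:
  Mg3Si4O10(OH)2: 71.98 × 0.05080 = 3.657 kg
  Sand: 498.9 × 0.002000 = 0.9978 kg
  Lead monoxide: 47.30 × 0.001000 = 0.04730 kg
  Barium carbonate: 245.3 × 0.2263 = 55.51 kg
  Calcined alumina: 197.5 × 0.004000 = 0.7900 kg
  Burnt dolomite: 55.24 × 0.009900 = 0.5469 kg
Total LOI = 61.55 kg
Glass = batch − LOI = 1116 − 61.55 = 1055 kg

LOI loss = 61.55 kg; glass = 1055 kg; yield = 94.49%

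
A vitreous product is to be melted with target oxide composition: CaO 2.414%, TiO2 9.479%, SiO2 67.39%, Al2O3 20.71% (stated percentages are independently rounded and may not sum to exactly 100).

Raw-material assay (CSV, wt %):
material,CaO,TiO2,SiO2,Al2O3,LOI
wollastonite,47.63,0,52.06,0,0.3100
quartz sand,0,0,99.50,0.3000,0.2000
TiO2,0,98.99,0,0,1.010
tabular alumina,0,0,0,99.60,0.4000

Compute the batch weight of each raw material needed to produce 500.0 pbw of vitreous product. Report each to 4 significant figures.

The whole derivation runs at full float precision from start to finish. Values along the way are shown, rounded to four significant digits, between the steps; exactly one rounding goes into every reported value; the derived quantities are rebuilt at exact precision (net glass mass, totals, yield, LOI, the four compositions) using the weight values on 500.0 pbw of glass, as they appear in either problem or answer.
Per-oxide target masses for 500.0 pbw vitreous product:
  CaO: 2.414% × 500.0 = 12.07 pbw
  TiO2: 9.479% × 500.0 = 47.40 pbw
  SiO2: 67.39% × 500.0 = 337.0 pbw
  Al2O3: 20.71% × 500.0 = 103.6 pbw
Checking each oxide sum given the weights on record, on the stated basis (summed amounts equal target values given rounding of the digits):
  CaO: 25.34·0.4763 = 12.07 pbw (target 12.07 pbw)
  TiO2: 47.88·0.9899 = 47.40 pbw (target 47.40 pbw)
  SiO2: 25.34·0.5206 + 325.4·0.9950 = 337.0 pbw (target 337.0 pbw)
  Al2O3: 325.4·0.003000 + 103.0·0.9960 = 103.6 pbw (target 103.6 pbw)
Mass balance on the glass: total charge less LOI = 500.0 pbw (the Σ of target masses is 500.0 pbw; against the stated basis, 500.0 pbw — gaps are rounding artifacts).
Adding the batch up: Σ batch = 501.6 pbw; LOI removed, Σ of batch·LOI: 1.625 pbw; the yield ratio, glass ÷ batch: 99.68%.

Batch per 500.0 pbw vitreous product:
  wollastonite: 25.34 pbw
  quartz sand: 325.4 pbw
  TiO2: 47.88 pbw
  tabular alumina: 103.0 pbw
Total batch = 501.6 pbw; LOI loss = 1.625 pbw; yield = 99.68%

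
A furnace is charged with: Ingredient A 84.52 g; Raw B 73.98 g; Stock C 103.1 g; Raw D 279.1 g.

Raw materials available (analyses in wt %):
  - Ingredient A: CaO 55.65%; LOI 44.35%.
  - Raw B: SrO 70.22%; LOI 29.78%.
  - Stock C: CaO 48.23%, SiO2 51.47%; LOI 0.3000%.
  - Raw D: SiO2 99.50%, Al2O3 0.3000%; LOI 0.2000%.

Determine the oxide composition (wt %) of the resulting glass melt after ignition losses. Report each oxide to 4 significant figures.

Glass mass = 480.3 g (batch 540.7 − LOI 60.38).
Composition: CaO 20.15%, SiO2 68.87%, Al2O3 0.1743%, SrO 10.82%

All arithmetic holds exact precision from start to finish. Intermediates are shown (rounded to four significant figures) between the steps. Every reported figure is rounded once only; the derived quantities, which include the yield, four oxide percentages, the totals, net glass mass, ignition loss, are recomputed at full precision, exactly as shown in problem or answer, from the weighed amounts per 480.3 g of glass.
Oxide masses out of the charge:
  CaO: 84.52·0.5565 + 103.1·0.4823 = 96.76 g
  SiO2: 103.1·0.5147 + 279.1·0.9950 = 330.8 g
  Al2O3: 279.1·0.003000 = 0.8373 g
  SrO: 73.98·0.7022 = 51.95 g
LOI: 84.52·0.4435 + 73.98·0.2978 + 103.1·0.003000 + 279.1·0.002000 = 60.38 g
Glass = total batch minus LOI = 540.7 − 60.38 = 480.3 g (consistent with Σ oxide mass)
each wt % is 100 × oxide ÷ glass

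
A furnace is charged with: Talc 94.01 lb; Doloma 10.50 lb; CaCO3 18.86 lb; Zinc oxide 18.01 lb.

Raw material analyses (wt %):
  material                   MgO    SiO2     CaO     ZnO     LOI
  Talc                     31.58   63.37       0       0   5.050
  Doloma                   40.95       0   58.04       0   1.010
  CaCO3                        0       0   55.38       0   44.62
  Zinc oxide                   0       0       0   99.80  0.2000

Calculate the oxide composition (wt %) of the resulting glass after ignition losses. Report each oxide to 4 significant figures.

Glass mass = 128.1 lb (batch 141.4 − LOI 13.30).
Composition: MgO 26.54%, SiO2 46.52%, CaO 12.91%, ZnO 14.03%

All arithmetic runs at full float precision throughout — intermediates appear (rounded to four significant digits) in the printout. Every reported figure is rounded just once. Derived quantities (totals, yield, net glass mass, the four compositions, ignition loss) are recomputed in full float precision from the batch weights on 128.1 lb of glass as given in question or answer.
Mass of each oxide from the mix:
  MgO: 94.01·0.3158 + 10.50·0.4095 = 33.99 lb
  SiO2: 94.01·0.6337 = 59.57 lb
  CaO: 10.50·0.5804 + 18.86·0.5538 = 16.54 lb
  ZnO: 18.01·0.9980 = 17.97 lb
LOI: 94.01·0.05050 + 10.50·0.01010 + 18.86·0.4462 + 18.01·0.002000 = 13.30 lb
The glass mass, total less LOI, = 141.4 − 13.30 = 128.1 lb (consistent with Σ oxide mass)
oxide / glass × 100 gives the wt %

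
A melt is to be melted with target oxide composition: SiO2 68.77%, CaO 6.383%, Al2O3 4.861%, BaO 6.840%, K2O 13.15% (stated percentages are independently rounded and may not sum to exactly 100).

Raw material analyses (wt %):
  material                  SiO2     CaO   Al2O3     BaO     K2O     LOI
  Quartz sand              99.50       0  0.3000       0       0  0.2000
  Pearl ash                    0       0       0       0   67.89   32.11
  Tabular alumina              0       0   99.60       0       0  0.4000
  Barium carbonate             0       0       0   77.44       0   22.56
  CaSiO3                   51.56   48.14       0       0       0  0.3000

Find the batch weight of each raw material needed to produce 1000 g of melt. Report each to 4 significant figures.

Batch per 1000 g melt:
  Quartz sand: 622.4 g
  Pearl ash: 193.7 g
  Tabular alumina: 46.93 g
  Barium carbonate: 88.33 g
  CaSiO3: 132.6 g
Total batch = 1084 g; LOI loss = 83.95 g; yield = 92.25%

All internal work carries full float precision at all times — rounding to 4 significant figures applies to each mid-chain value as printed — every reported result sees exactly one rounding — all derived quantities (five oxide percentages, net glass mass, yield, the totals, ignition loss) are recomputed from the weighed amounts per 1000 g of glass at full float precision as they appear in the question or the answer.
Oxide mass targets, per 1000 g melt:
  SiO2: 68.77% × 1000 = 687.7 g
  CaO: 6.383% × 1000 = 63.83 g
  Al2O3: 4.861% × 1000 = 48.61 g
  BaO: 6.840% × 1000 = 68.40 g
  K2O: 13.15% × 1000 = 131.5 g
Verifying the oxide balance applying the batch weights above, under the basis named above (target by target, the sums agree inside rounding margins):
  SiO2: 622.4·0.9950 + 132.6·0.5156 = 687.7 g (target 687.7 g)
  CaO: 132.6·0.4814 = 63.83 g (target 63.83 g)
  Al2O3: 622.4·0.003000 + 46.93·0.9960 = 48.61 g (target 48.61 g)
  BaO: 88.33·0.7744 = 68.40 g (target 68.40 g)
  K2O: 193.7·0.6789 = 131.5 g (target 131.5 g)
Glass-mass closure: total batch − LOI = 1000 g (targets for the oxides total 1000 g; versus the stated basis of 1000 g — gaps are rounding artifacts).
Summing the batch: Σ batch = 1084 g; the LOI term Σ batch·LOI equals 83.95 g; the yield ratio, glass ÷ batch: 92.25%.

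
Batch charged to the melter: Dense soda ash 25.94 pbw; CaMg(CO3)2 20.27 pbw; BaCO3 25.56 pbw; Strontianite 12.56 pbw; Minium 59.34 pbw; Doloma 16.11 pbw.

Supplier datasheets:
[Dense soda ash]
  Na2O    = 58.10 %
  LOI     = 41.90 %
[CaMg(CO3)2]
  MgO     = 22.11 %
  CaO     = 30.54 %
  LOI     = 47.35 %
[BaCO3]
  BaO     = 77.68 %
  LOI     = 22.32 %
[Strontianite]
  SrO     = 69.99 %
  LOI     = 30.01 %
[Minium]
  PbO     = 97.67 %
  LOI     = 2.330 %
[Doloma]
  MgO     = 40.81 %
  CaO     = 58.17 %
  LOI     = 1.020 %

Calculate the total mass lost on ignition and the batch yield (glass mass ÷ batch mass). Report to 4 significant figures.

In-progress results appear rounded off to 4 significant digits alongside each step; the whole derivation maintains full precision in every operation — each reported number is rounded just once. Derived quantities (the six compositions, LOI, net glass mass, totals, the yield) are carried from the weighed amounts per 128.3 pbw of glass in exact precision exactly as printed in question or answer.
Ignition loss by material:
  Dense soda ash: 25.94 × 0.4190 = 10.87 pbw
  CaMg(CO3)2: 20.27 × 0.4735 = 9.598 pbw
  BaCO3: 25.56 × 0.2232 = 5.705 pbw
  Strontianite: 12.56 × 0.3001 = 3.769 pbw
  Minium: 59.34 × 0.02330 = 1.383 pbw
  Doloma: 16.11 × 0.01020 = 0.1643 pbw
Total LOI = 31.49 pbw
Glass = batch − LOI = 159.8 − 31.49 = 128.3 pbw

LOI loss = 31.49 pbw; glass = 128.3 pbw; yield = 80.29%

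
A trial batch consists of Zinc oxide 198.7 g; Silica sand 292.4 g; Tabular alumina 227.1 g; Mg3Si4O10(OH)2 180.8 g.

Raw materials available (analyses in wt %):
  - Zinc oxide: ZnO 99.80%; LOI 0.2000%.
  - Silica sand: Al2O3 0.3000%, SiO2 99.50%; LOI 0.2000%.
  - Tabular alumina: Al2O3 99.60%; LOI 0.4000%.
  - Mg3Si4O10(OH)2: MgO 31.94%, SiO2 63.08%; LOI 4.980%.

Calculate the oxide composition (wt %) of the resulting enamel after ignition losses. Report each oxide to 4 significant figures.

Glass mass = 888.1 g (batch 899.0 − LOI 10.89).
Composition: Al2O3 25.57%, MgO 6.502%, ZnO 22.33%, SiO2 45.60%

The working math keeps full precision end to end — intermediates are displayed rounded to 4 significant figures on the page — every reported result sees exactly one rounding — derived quantities, which include net glass mass, the yield, the four compositions, ignition loss, totals, are computed at full precision, precisely as stated by the problem or the answer, from the weighed amounts per 888.1 g of glass.
Per-oxide mass from batch:
  Al2O3: 292.4·0.003000 + 227.1·0.9960 = 227.1 g
  MgO: 180.8·0.3194 = 57.75 g
  ZnO: 198.7·0.9980 = 198.3 g
  SiO2: 292.4·0.9950 + 180.8·0.6308 = 405.0 g
LOI: 198.7·0.002000 + 292.4·0.002000 + 227.1·0.004000 + 180.8·0.04980 = 10.89 g
Net of LOI, the glass mass = 899.0 − 10.89 = 888.1 g (matching Σ of the oxides)
wt %: oxide over glass, times 100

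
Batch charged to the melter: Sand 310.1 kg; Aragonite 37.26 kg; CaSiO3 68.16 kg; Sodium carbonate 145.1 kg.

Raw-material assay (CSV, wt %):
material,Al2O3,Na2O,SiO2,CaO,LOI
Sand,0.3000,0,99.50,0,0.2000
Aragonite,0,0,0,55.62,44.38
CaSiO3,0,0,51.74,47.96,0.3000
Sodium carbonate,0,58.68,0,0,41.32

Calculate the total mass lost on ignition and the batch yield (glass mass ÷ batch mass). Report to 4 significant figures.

LOI loss = 77.32 kg; glass = 483.3 kg; yield = 86.21%

Intermediates are printed (rounded to 4 significant figures) on the page; the working math carries full precision end to end — each reported result is rounded exactly once; the derived quantities are computed using the weight values per 483.3 kg of glass in full precision (the four compositions, the yield, the totals, net glass mass, LOI), as set out in the question or the answer.
LOI of each material in turn:
  Sand: 310.1 × 0.002000 = 0.6202 kg
  Aragonite: 37.26 × 0.4438 = 16.54 kg
  CaSiO3: 68.16 × 0.003000 = 0.2045 kg
  Sodium carbonate: 145.1 × 0.4132 = 59.96 kg
Total LOI = 77.32 kg
Glass = batch − LOI = 560.6 − 77.32 = 483.3 kg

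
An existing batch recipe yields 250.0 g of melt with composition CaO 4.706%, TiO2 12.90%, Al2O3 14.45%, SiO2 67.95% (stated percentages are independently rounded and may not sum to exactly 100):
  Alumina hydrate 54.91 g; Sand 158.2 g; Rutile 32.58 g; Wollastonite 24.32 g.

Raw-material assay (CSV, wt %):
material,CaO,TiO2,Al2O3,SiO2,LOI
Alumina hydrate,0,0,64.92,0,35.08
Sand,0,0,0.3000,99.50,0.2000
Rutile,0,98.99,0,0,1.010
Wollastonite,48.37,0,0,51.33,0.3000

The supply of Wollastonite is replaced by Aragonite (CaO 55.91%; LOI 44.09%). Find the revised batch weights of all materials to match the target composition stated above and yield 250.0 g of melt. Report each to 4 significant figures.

The intermediate values are displayed (rounded to four significant digits) when written out — all internal work maintains exact precision from start to finish. A single rounding yields every reported number — all derived quantities, which include LOI, four oxide percentages, the yield, net glass mass, totals, are computed in full precision, as quoted within the problem or the answer, from the weighed amounts per 250.0 g of glass.
Oxide mass targets, per 250.0 g melt:
  CaO: 4.706% × 250.0 = 11.76 g
  TiO2: 12.90% × 250.0 = 32.25 g
  Al2O3: 14.45% × 250.0 = 36.12 g
  SiO2: 67.95% × 250.0 = 169.9 g
A balance pass over the oxides, working from each reported weight, relative to the basis at hand (each sum matches its target mass net of answer rounding effects):
  CaO: 21.04·0.5591 = 11.76 g (target 11.76 g)
  TiO2: 32.58·0.9899 = 32.25 g (target 32.25 g)
  Al2O3: 54.86·0.6492 + 170.7·0.003000 = 36.13 g (target 36.12 g)
  SiO2: 170.7·0.9950 = 169.8 g (target 169.9 g)
Consistency of the glass mass: total batch − LOI = 250.0 g (summing oxide targets gives 250.0 g; basis as stated: 250.0 g — any gap is answer rounding).
Adding the batch up: Σ batch = 279.2 g; LOI removed, Σ of batch·LOI: 29.19 g; glass ÷ batch gives a yield of 89.54%.

Revised batch per 250.0 g melt:
  Alumina hydrate: 54.86 g
  Sand: 170.7 g
  Rutile: 32.58 g
  Aragonite: 21.04 g
Total batch = 279.2 g; LOI loss = 29.19 g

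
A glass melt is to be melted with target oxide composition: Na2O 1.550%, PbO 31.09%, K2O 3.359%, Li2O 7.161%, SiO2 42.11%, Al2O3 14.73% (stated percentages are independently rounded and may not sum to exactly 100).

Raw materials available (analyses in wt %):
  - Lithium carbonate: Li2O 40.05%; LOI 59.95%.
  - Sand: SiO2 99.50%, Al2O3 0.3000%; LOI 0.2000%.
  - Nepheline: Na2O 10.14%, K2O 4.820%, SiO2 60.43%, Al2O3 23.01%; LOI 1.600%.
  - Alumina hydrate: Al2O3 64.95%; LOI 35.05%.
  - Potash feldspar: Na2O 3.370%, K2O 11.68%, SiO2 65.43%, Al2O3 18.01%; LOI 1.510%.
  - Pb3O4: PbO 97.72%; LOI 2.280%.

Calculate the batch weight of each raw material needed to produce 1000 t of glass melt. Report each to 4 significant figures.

Each numeric step holds exact precision from start to finish. The intermediate values are shown (rounded to four significant figures) on the page — exactly one rounding lands on each reported number. All derived quantities (LOI, yield, the six compositions, totals, net glass mass) are re-derived from the weighed amounts at 1000 t of glass at full float precision as set out in the question or the answer.
Target masses of each oxide per 1000 t glass melt:
  Na2O: 1.550% × 1000 = 15.50 t
  PbO: 31.09% × 1000 = 310.9 t
  K2O: 3.359% × 1000 = 33.59 t
  Li2O: 7.161% × 1000 = 71.61 t
  SiO2: 42.11% × 1000 = 421.1 t
  Al2O3: 14.73% × 1000 = 147.3 t
Verifying the oxide balance from the weights as reported, at the basis given (every target is met by its sum within answer rounding):
  Na2O: 66.39·0.1014 + 260.2·0.03370 = 15.50 t (target 15.50 t)
  PbO: 318.2·0.9772 = 310.9 t (target 310.9 t)
  K2O: 66.39·0.04820 + 260.2·0.1168 = 33.59 t (target 33.59 t)
  Li2O: 178.8·0.4005 = 71.61 t (target 71.61 t)
  SiO2: 211.8·0.9950 + 66.39·0.6043 + 260.2·0.6543 = 421.1 t (target 421.1 t)
  Al2O3: 211.8·0.003000 + 66.39·0.2301 + 130.1·0.6495 + 260.2·0.1801 = 147.3 t (target 147.3 t)
Glass-mass closure: total charge less LOI = 1000 t (oxide target masses add up to 1000 t; with the basis standing at 1000 t — differing by rounding only).
Adding the batch up: Σ batch = 1165 t; LOI loss = Σ batch·LOI = 165.5 t; yield, glass over the total, = 85.80%.

Batch per 1000 t glass melt:
  Lithium carbonate: 178.8 t
  Sand: 211.8 t
  Nepheline: 66.39 t
  Alumina hydrate: 130.1 t
  Potash feldspar: 260.2 t
  Pb3O4: 318.2 t
Total batch = 1165 t; LOI loss = 165.5 t; yield = 85.80%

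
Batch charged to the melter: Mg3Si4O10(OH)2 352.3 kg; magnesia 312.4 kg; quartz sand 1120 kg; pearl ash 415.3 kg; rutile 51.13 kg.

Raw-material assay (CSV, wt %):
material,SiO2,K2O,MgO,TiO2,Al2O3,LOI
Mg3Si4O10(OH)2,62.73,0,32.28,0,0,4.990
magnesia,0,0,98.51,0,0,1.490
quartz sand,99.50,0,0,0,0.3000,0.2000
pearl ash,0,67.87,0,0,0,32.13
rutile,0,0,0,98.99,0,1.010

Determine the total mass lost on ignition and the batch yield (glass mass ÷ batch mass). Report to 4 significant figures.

Mid-chain values appear (rounded to four significant figures) on the page — the whole derivation holds full precision at all times; every reported number carries a single rounding. All derived quantities (glass mass, yield, LOI, totals, five oxide percentages) are recomputed starting from the weights at 2093 kg of glass in full precision, as they appear in the problem or answer text.
Material-by-material LOI:
  Mg3Si4O10(OH)2: 352.3 × 0.04990 = 17.58 kg
  magnesia: 312.4 × 0.01490 = 4.655 kg
  quartz sand: 1120 × 0.002000 = 2.240 kg
  pearl ash: 415.3 × 0.3213 = 133.4 kg
  rutile: 51.13 × 0.01010 = 0.5164 kg
Total LOI = 158.4 kg
Glass = batch − LOI = 2251 − 158.4 = 2093 kg

LOI loss = 158.4 kg; glass = 2093 kg; yield = 92.96%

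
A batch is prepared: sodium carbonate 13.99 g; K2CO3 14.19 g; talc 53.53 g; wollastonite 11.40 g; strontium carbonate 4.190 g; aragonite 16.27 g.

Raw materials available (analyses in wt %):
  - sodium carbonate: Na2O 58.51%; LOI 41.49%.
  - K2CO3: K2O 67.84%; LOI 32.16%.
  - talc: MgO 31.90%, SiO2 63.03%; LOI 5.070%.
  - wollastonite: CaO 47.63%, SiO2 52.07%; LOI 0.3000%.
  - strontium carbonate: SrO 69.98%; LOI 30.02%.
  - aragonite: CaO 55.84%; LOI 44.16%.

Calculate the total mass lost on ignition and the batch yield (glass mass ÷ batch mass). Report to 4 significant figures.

LOI loss = 21.56 g; glass = 92.01 g; yield = 81.02%

The intermediate values are printed (rounded to 4 significant figures) when written out. Each numeric step holds full precision in all steps; each reported value carries a single rounding — the derived quantities are recomputed from the batch weights at 92.01 g of glass in full precision (the yield, six oxide percentages, the totals, ignition loss, net glass mass) precisely as stated by the problem or the answer.
Per-material ignition loss:
  sodium carbonate: 13.99 × 0.4149 = 5.804 g
  K2CO3: 14.19 × 0.3216 = 4.564 g
  talc: 53.53 × 0.05070 = 2.714 g
  wollastonite: 11.40 × 0.003000 = 0.03420 g
  strontium carbonate: 4.190 × 0.3002 = 1.258 g
  aragonite: 16.27 × 0.4416 = 7.185 g
Total LOI = 21.56 g
Glass = batch − LOI = 113.6 − 21.56 = 92.01 g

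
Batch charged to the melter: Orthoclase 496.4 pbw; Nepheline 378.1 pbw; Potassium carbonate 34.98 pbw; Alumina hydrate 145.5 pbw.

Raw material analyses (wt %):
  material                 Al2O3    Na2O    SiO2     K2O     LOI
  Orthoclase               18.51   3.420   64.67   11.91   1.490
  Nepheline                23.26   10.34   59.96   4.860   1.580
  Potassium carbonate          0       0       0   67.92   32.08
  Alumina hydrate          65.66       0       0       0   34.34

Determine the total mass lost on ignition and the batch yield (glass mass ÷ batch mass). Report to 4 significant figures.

LOI loss = 74.56 pbw; glass = 980.4 pbw; yield = 92.93%

The working math maintains full float precision at each step; working values are shown rounded to four significant figures alongside each step; each reported value is rounded only once; all derived quantities, which include net glass mass, the yield, ignition loss, the four compositions, the totals, are recomputed at exact precision, as they appear in the problem or answer text, from the batch weights at 980.4 pbw of glass.
Each material's LOI contribution:
  Orthoclase: 496.4 × 0.01490 = 7.396 pbw
  Nepheline: 378.1 × 0.01580 = 5.974 pbw
  Potassium carbonate: 34.98 × 0.3208 = 11.22 pbw
  Alumina hydrate: 145.5 × 0.3434 = 49.96 pbw
Total LOI = 74.56 pbw
Glass = batch − LOI = 1055 − 74.56 = 980.4 pbw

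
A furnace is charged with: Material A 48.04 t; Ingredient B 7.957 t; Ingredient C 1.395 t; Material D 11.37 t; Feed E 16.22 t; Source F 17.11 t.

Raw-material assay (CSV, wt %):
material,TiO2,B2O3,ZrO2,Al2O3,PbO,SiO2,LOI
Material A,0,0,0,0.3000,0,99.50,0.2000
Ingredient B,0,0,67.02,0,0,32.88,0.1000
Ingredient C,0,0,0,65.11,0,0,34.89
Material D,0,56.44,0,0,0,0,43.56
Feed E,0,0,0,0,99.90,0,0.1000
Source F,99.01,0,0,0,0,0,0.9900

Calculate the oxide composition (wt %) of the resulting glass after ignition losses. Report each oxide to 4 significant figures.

The intermediate values are displayed rounded to four significant digits across the worked steps. All arithmetic keeps full float precision through every step. A single rounding completes every reported figure — the derived quantities are computed starting from the weights on 96.36 t of glass in exact precision (the six compositions, the yield, the totals, net glass mass, LOI) exactly as printed in either problem or answer.
Oxide-by-oxide delivered mass:
  TiO2: 17.11·0.9901 = 16.94 t
  B2O3: 11.37·0.5644 = 6.417 t
  ZrO2: 7.957·0.6702 = 5.333 t
  Al2O3: 48.04·0.003000 + 1.395·0.6511 = 1.052 t
  PbO: 16.22·0.9990 = 16.20 t
  SiO2: 48.04·0.9950 + 7.957·0.3288 = 50.42 t
LOI: 48.04·0.002000 + 7.957·0.001000 + 1.395·0.3489 + 11.37·0.4356 + 16.22·0.001000 + 17.11·0.009900 = 5.729 t
The glass mass, total less LOI, = 102.1 − 5.729 = 96.36 t (consistent with Σ oxide mass)
each wt % is 100 × oxide ÷ glass

Glass mass = 96.36 t (batch 102.1 − LOI 5.729).
Composition: TiO2 17.58%, B2O3 6.659%, ZrO2 5.534%, Al2O3 1.092%, PbO 16.82%, SiO2 52.32%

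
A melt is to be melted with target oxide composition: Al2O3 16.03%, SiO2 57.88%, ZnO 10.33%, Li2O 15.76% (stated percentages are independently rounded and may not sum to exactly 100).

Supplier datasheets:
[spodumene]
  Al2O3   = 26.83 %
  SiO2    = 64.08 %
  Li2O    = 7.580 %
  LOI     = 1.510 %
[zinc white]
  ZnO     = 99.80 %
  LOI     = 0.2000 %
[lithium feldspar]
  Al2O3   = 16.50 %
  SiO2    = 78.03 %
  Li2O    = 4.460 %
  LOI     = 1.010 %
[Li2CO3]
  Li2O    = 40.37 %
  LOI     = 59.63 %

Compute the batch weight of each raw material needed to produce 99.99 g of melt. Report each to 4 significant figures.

In-progress results are shown, rounded to 4 significant figures, across the worked steps — the whole derivation maintains full precision at all times; a single rounding completes each reported figure. All derived quantities are carried using the weight values at 99.99 g of glass at full precision (net glass mass, LOI, yield, four oxide percentages, totals), exactly as shown in the problem or answer text.
Target masses of each oxide per 99.99 g melt:
  Al2O3: 16.03% × 99.99 = 16.03 g
  SiO2: 57.88% × 99.99 = 57.87 g
  ZnO: 10.33% × 99.99 = 10.33 g
  Li2O: 15.76% × 99.99 = 15.76 g
Sums-versus-targets review from the weights as reported, at the basis given (every target is met by its sum net of answer rounding effects):
  Al2O3: 28.54·0.2683 + 50.73·0.1650 = 16.03 g (target 16.03 g)
  SiO2: 28.54·0.6408 + 50.73·0.7803 = 57.87 g (target 57.87 g)
  ZnO: 10.35·0.9980 = 10.33 g (target 10.33 g)
  Li2O: 28.54·0.07580 + 50.73·0.04460 + 28.07·0.4037 = 15.76 g (target 15.76 g)
Glass-mass closure: total charge less LOI = 99.99 g (oxide target masses add up to 99.99 g; stated basis 99.99 g — a pure rounding effect).
Summing the batch: Σ batch = 117.7 g; LOI removed, Σ of batch·LOI: 17.70 g; yield, glass over the total, = 84.96%.

Batch per 99.99 g melt:
  spodumene: 28.54 g
  zinc white: 10.35 g
  lithium feldspar: 50.73 g
  Li2CO3: 28.07 g
Total batch = 117.7 g; LOI loss = 17.70 g; yield = 84.96%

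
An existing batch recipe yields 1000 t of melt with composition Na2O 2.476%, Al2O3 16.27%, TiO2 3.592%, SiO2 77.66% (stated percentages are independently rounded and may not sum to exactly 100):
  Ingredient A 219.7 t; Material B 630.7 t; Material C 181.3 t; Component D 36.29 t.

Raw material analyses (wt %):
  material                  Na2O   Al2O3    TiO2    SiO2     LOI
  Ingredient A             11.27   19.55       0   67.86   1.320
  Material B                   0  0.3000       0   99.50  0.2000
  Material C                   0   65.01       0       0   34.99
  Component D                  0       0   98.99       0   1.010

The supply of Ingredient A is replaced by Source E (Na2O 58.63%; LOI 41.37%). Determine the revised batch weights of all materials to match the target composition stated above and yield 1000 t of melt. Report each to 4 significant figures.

The intermediate values are printed, rounded to 4 significant digits, within the worked lines. Full float precision is kept throughout. Every reported number takes just one rounding. Derived quantities are carried at full float precision (LOI, totals, the four compositions, net glass mass, yield) using the weight values on 1000 t of glass as written in either problem or answer.
Oxide-by-oxide targets in 1000 t melt:
  Na2O: 2.476% × 1000 = 24.76 t
  Al2O3: 16.27% × 1000 = 162.7 t
  TiO2: 3.592% × 1000 = 35.92 t
  SiO2: 77.66% × 1000 = 776.6 t
Per-oxide balance check working from each reported weight, relative to the basis at hand (oxide sums agree with the targets up to rounding of the answer):
  Na2O: 42.23·0.5863 = 24.76 t (target 24.76 t)
  Al2O3: 780.5·0.003000 + 246.7·0.6501 = 162.7 t (target 162.7 t)
  TiO2: 36.29·0.9899 = 35.92 t (target 35.92 t)
  SiO2: 780.5·0.9950 = 776.6 t (target 776.6 t)
Mass balance on the glass: net batch after ignition = 1000 t (summing oxide targets gives 1000 t; the stated basis being 1000 t — deltas are rounding alone).
Batch grand total — Σ batch = 1106 t; LOI loss = Σ batch·LOI = 105.7 t; yield: glass divided by total = 90.44%.

Revised batch per 1000 t melt:
  Source E: 42.23 t
  Material B: 780.5 t
  Material C: 246.7 t
  Component D: 36.29 t
Total batch = 1106 t; LOI loss = 105.7 t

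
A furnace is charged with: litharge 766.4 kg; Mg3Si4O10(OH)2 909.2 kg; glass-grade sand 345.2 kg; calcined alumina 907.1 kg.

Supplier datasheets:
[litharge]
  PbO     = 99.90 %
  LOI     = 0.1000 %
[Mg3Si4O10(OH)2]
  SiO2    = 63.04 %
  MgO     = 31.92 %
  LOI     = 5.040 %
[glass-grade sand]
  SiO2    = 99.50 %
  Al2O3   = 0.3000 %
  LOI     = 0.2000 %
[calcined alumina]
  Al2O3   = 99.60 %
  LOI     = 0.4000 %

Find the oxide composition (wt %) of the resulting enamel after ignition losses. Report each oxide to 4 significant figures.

In-progress results are shown rounded off to 4 significant digits on the page — every computation holds full precision through the solve. Each reported number is rounded once only. The derived quantities are re-derived from the weighed amounts on 2877 kg of glass at full float precision (net glass mass, the four compositions, the yield, the totals, LOI) as they appear in the problem or answer text.
Oxide-by-oxide delivered mass:
  PbO: 766.4·0.9990 = 765.6 kg
  SiO2: 909.2·0.6304 + 345.2·0.9950 = 916.6 kg
  MgO: 909.2·0.3192 = 290.2 kg
  Al2O3: 345.2·0.003000 + 907.1·0.9960 = 904.5 kg
LOI: 766.4·0.001000 + 909.2·0.05040 + 345.2·0.002000 + 907.1·0.004000 = 50.91 kg
The glass mass, total less LOI, = 2928 − 50.91 = 2877 kg (matching Σ of the oxides)
wt % = 100 × oxide mass / glass mass

Glass mass = 2877 kg (batch 2928 − LOI 50.91).
Composition: PbO 26.61%, SiO2 31.86%, MgO 10.09%, Al2O3 31.44%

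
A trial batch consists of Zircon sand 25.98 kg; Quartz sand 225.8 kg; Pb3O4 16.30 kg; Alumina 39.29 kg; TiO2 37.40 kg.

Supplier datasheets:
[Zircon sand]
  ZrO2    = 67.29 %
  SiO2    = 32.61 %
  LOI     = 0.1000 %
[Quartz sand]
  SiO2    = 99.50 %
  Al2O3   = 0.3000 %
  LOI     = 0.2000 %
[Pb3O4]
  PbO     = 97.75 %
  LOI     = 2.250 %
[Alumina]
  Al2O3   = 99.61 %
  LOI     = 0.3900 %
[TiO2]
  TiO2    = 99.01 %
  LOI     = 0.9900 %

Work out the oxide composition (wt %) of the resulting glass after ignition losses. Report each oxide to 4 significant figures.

Working values are displayed rounded to 4 significant digits in the working; the working math carries exact precision in all steps — each reported result takes a single rounding — derived quantities are computed at full float precision (glass mass, ignition loss, the five compositions, the yield, totals) using the weight values at 343.4 kg of glass precisely as stated by the problem or the answer.
Per-oxide mass from batch:
  ZrO2: 25.98·0.6729 = 17.48 kg
  TiO2: 37.40·0.9901 = 37.03 kg
  SiO2: 25.98·0.3261 + 225.8·0.9950 = 233.1 kg
  Al2O3: 225.8·0.003000 + 39.29·0.9961 = 39.81 kg
  PbO: 16.30·0.9775 = 15.93 kg
LOI: 25.98·0.001000 + 225.8·0.002000 + 16.30·0.02250 + 39.29·0.003900 + 37.40·0.009900 = 1.368 kg
The glass mass, total less LOI, = 344.8 − 1.368 = 343.4 kg (= Σ oxide masses)
wt %: oxide over glass, times 100

Glass mass = 343.4 kg (batch 344.8 − LOI 1.368).
Composition: ZrO2 5.091%, TiO2 10.78%, SiO2 67.89%, Al2O3 11.59%, PbO 4.640%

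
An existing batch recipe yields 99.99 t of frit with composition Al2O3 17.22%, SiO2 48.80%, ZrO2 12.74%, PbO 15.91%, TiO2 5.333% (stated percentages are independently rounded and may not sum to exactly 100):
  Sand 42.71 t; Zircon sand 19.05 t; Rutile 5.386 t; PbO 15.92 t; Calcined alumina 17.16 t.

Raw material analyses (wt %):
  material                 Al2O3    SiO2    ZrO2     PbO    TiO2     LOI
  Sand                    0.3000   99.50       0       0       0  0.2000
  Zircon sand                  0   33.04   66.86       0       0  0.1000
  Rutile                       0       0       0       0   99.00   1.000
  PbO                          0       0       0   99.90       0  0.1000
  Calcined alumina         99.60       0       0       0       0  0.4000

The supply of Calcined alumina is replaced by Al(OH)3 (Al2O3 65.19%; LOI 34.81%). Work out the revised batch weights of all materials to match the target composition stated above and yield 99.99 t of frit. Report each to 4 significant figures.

Values along the way are shown rounded to 4 significant figures on the page — each numeric step holds full float precision from first step to last. Exactly one rounding is applied to each reported value — derived quantities are computed at full float precision (the yield, net glass mass, the five compositions, the totals, LOI) starting from the weights on 99.99 t of glass, as written in the question or the answer.
The oxide mass targets at 99.99 t frit:
  Al2O3: 17.22% × 99.99 = 17.22 t
  SiO2: 48.80% × 99.99 = 48.80 t
  ZrO2: 12.74% × 99.99 = 12.74 t
  PbO: 15.91% × 99.99 = 15.91 t
  TiO2: 5.333% × 99.99 = 5.332 t
Balance tally, oxide-wise, working from each reported weight, versus the basis set out (sums match the target masses inside rounding margins):
  Al2O3: 42.71·0.003000 + 26.22·0.6519 = 17.22 t (target 17.22 t)
  SiO2: 42.71·0.9950 + 19.05·0.3304 = 48.79 t (target 48.80 t)
  ZrO2: 19.05·0.6686 = 12.74 t (target 12.74 t)
  PbO: 15.92·0.9990 = 15.90 t (target 15.91 t)
  TiO2: 5.386·0.9900 = 5.332 t (target 5.332 t)
Auditing the glass mass value: batch total minus LOI = 99.98 t (targets for the oxides total 99.99 t; versus the stated basis of 99.99 t — deltas are rounding alone).
Whole-batch sum: Σ batch = 109.3 t; loss to ignition Σ batch·LOI = 9.301 t; yield: glass divided by total = 91.49%.

Revised batch per 99.99 t frit:
  Sand: 42.71 t
  Zircon sand: 19.05 t
  Rutile: 5.386 t
  PbO: 15.92 t
  Al(OH)3: 26.22 t
Total batch = 109.3 t; LOI loss = 9.301 t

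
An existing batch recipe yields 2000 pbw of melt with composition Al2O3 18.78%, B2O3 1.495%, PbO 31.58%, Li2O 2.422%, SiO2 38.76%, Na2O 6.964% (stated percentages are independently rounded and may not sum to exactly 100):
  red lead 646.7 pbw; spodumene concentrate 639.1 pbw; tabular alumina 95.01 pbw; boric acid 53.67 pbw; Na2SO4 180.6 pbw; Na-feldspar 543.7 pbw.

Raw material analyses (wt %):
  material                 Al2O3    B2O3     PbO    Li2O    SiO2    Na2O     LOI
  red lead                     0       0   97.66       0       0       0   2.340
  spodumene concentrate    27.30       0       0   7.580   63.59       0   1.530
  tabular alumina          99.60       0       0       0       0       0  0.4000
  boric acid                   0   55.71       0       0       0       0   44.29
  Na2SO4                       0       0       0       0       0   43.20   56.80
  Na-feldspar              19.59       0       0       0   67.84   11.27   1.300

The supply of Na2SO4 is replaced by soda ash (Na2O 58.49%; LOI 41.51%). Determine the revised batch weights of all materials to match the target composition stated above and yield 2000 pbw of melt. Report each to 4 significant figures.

Revised batch per 2000 pbw melt:
  red lead: 646.7 pbw
  spodumene concentrate: 639.1 pbw
  tabular alumina: 95.01 pbw
  boric acid: 53.67 pbw
  soda ash: 133.4 pbw
  Na-feldspar: 543.7 pbw
Total batch = 2112 pbw; LOI loss = 111.5 pbw

Each numeric step runs at exact precision throughout. In-progress results are shown rounded to four significant figures between the steps — exactly one rounding lands on each reported number. The derived quantities (the yield, LOI, the six compositions, glass mass, totals) are computed in exact precision from the weighed amounts on 2000 pbw of glass, as set out in the question or the answer.
Oxide mass targets, per 2000 pbw melt:
  Al2O3: 18.78% × 2000 = 375.6 pbw
  B2O3: 1.495% × 2000 = 29.90 pbw
  PbO: 31.58% × 2000 = 631.6 pbw
  Li2O: 2.422% × 2000 = 48.44 pbw
  SiO2: 38.76% × 2000 = 775.2 pbw
  Na2O: 6.964% × 2000 = 139.3 pbw
Mass-balance tally per oxide working from each reported weight, relative to the basis at hand (summed amounts equal target values given rounding of the digits):
  Al2O3: 639.1·0.2730 + 95.01·0.9960 + 543.7·0.1959 = 375.6 pbw (target 375.6 pbw)
  B2O3: 53.67·0.5571 = 29.90 pbw (target 29.90 pbw)
  PbO: 646.7·0.9766 = 631.6 pbw (target 631.6 pbw)
  Li2O: 639.1·0.07580 = 48.44 pbw (target 48.44 pbw)
  SiO2: 639.1·0.6359 + 543.7·0.6784 = 775.2 pbw (target 775.2 pbw)
  Na2O: 133.4·0.5849 + 543.7·0.1127 = 139.3 pbw (target 139.3 pbw)
Glass-mass closure: batch Σ − ignition loss = 2000 pbw (the Σ of target masses is 2000 pbw; stated basis 2000 pbw — rounding explains the deltas).
Summing the batch: Σ batch = 2112 pbw; loss to ignition Σ batch·LOI = 111.5 pbw; yield = glass ÷ total batch = 94.72%.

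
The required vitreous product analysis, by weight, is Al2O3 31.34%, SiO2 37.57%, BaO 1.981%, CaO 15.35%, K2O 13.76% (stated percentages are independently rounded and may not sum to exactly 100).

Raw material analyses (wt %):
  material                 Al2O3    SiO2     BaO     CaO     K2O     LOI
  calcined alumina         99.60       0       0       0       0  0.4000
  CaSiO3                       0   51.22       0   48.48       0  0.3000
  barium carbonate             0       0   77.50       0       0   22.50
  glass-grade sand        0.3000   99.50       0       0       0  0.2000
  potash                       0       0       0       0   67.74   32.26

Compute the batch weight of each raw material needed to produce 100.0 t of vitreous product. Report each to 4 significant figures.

Batch per 100.0 t vitreous product:
  calcined alumina: 31.40 t
  CaSiO3: 31.66 t
  barium carbonate: 2.556 t
  glass-grade sand: 21.46 t
  potash: 20.31 t
Total batch = 107.4 t; LOI loss = 7.391 t; yield = 93.12%

The intermediate values are shown (rounded to 4 significant digits) between the steps. Full float precision is kept from start to finish. Every reported number is rounded just once; the derived quantities, which include the yield, the five compositions, glass mass, the totals, LOI, are carried at full precision, as they appear in either problem or answer, from the weighed amounts on 100.0 t of glass.
Oxide mass targets, per 100.0 t vitreous product:
  Al2O3: 31.34% × 100.0 = 31.34 t
  SiO2: 37.57% × 100.0 = 37.57 t
  BaO: 1.981% × 100.0 = 1.981 t
  CaO: 15.35% × 100.0 = 15.35 t
  K2O: 13.76% × 100.0 = 13.76 t
Per-oxide balance check from the weights as reported, relative to the basis at hand (every target is met by its sum given rounding of the digits):
  Al2O3: 31.40·0.9960 + 21.46·0.003000 = 31.34 t (target 31.34 t)
  SiO2: 31.66·0.5122 + 21.46·0.9950 = 37.57 t (target 37.57 t)
  BaO: 2.556·0.7750 = 1.981 t (target 1.981 t)
  CaO: 31.66·0.4848 = 15.35 t (target 15.35 t)
  K2O: 20.31·0.6774 = 13.76 t (target 13.76 t)
Auditing the glass mass value: batch Σ − ignition loss = 100.0 t (the Σ of target masses is 100.0 t; versus the stated basis of 100.0 t — deltas are rounding alone).
Summing the batch: Σ batch = 107.4 t; ignition loss, Σ(batch × LOI) = 7.391 t; yield: glass divided by total = 93.12%.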